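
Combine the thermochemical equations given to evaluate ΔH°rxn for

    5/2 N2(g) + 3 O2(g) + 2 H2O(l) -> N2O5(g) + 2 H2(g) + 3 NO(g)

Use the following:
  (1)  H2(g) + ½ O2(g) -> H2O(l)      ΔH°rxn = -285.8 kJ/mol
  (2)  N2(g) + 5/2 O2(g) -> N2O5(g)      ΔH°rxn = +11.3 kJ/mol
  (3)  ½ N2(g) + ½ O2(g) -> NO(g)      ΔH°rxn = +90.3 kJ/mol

(1) reversed and × 2 (reverse to put H2O(l) on the reactant side; ×2 to match 2 H2O(l) in the target): (-2)·(-285.8) = +571.6 kJ/mol
(2) as written (N2O5(g) already on the product side): +11.3 kJ/mol
(3) × 3 (×3 to match 3 NO(g) in the target): (3)·(+90.3) = +270.9 kJ/mol
Summing the manipulated equations, ΔH°rxn = (+571.6) + (+11.3) + (+270.9) = 853.8 kJ/mol

ΔH°rxn = 853.8 kJ/mol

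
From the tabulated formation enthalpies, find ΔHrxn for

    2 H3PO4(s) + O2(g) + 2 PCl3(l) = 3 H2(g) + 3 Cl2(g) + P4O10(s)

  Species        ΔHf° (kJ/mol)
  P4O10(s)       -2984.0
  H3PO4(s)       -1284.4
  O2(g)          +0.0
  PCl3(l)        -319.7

ΔHrxn = 224.2 kJ/mol

Products: 3·(+0.0) + 3·(+0.0) + 1·(-2984.0) = -2984.0
Reactants: 2·(-1284.4) + 1·(+0.0) + 2·(-319.7) = -3208.2
ΔHrxn = (-2984.0) − (-3208.2) = 224.2 kJ/mol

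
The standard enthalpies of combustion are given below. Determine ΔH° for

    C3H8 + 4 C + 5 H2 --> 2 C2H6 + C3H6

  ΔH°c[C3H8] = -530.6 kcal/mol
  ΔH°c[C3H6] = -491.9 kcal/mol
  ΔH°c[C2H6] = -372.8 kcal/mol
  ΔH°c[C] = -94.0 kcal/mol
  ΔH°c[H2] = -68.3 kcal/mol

Using ΔH = Σ nΔHc°(reactants) − Σ nΔHc°(products):
= [1·(-530.6) + 4·(-94.0) + 5·(-68.3)] − [2·(-372.8) + 1·(-491.9)]
= -10.6 kcal/mol

ΔH° = -10.6 kcal/mol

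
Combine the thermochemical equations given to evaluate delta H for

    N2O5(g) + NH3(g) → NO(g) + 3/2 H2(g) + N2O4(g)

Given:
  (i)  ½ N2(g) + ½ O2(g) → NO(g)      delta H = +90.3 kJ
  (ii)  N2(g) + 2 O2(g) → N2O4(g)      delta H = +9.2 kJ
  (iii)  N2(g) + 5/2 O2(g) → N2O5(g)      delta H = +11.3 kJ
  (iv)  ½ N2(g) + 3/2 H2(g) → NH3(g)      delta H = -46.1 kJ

(i) as written: +90.3 kJ
(ii) as written: +9.2 kJ
(iii) reversed: -11.3 kJ
(iv) reversed: +46.1 kJ
By Hess's law, delta H = (1)·(+90.3) + (1)·(+9.2) + (-1)·(+11.3) + (-1)·(-46.1) = 134.3 kJ

delta H = 134.3 kJ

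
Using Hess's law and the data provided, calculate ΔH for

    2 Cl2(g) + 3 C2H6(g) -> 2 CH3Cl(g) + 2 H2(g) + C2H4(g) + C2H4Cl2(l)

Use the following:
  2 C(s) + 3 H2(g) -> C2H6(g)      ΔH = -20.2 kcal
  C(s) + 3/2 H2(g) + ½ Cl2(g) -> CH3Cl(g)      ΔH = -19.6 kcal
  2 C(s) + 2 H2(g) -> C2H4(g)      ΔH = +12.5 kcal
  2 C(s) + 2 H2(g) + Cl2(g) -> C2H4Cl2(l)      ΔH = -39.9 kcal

ΔH = -6.0 kcal

equation 1 reversed and × 3 (C2H6(g) must end up as a reactant; scale by 3 for the 3 C2H6(g)): (-3)·(-20.2) = +60.6 kcal
equation 2 × 2 (scale by 2 for the 2 CH3Cl(g)): (2)·(-19.6) = -39.2 kcal
equation 3 as written (C2H4(g) already on the product side): +12.5 kcal
equation 4 as written (C2H4Cl2(l) already on the product side): -39.9 kcal
Since enthalpy is a state function, ΔH = (+60.6) + (-39.2) + (+12.5) + (-39.9) = -6.0 kcal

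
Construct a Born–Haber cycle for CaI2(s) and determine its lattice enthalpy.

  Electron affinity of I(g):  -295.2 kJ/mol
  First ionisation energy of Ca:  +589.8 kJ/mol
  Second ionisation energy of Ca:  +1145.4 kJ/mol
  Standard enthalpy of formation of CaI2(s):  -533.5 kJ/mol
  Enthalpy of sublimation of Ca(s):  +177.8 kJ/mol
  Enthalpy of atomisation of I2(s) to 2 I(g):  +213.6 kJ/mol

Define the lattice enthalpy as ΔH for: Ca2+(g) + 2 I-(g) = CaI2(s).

U = -2069.7 kJ/mol

ΔHf° = 1·ΔHsub + 1·(ΣIE) + 1·D(I2) + 2·EA + U
-533.5 = 1·(+177.8) + 1·(+1735.2) + 1·(+213.6) + 2·(-295.2) + U
U = -533.5 − (+1536.2) = -2069.7 kJ/mol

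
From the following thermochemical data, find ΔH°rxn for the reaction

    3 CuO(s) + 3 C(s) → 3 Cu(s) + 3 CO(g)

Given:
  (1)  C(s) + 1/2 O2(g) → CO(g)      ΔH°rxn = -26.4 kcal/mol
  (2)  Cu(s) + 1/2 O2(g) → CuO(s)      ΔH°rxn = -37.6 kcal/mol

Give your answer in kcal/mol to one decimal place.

(1) × 3: (3)·(-26.4) = -79.2 kcal/mol
(2) reversed and × 3: (-3)·(-37.6) = +112.8 kcal/mol
Since enthalpy is a state function, ΔH°rxn = (-79.2) + (+112.8) = 33.6 kcal/mol

ΔH°rxn = 33.6 kcal/mol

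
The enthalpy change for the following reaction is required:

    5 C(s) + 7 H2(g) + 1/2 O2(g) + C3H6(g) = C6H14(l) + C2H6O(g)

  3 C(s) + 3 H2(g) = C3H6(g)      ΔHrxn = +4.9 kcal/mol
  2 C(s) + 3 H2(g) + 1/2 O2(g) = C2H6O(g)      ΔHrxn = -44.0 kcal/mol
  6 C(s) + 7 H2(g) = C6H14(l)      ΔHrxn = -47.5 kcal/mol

equation 1 reversed: -4.9 kcal/mol
equation 2 as written: -44.0 kcal/mol
equation 3 as written: -47.5 kcal/mol
ΔHrxn = (-1)·(+4.9) + (1)·(-44.0) + (1)·(-47.5) = -96.4 kcal/mol

ΔHrxn = -96.4 kcal/mol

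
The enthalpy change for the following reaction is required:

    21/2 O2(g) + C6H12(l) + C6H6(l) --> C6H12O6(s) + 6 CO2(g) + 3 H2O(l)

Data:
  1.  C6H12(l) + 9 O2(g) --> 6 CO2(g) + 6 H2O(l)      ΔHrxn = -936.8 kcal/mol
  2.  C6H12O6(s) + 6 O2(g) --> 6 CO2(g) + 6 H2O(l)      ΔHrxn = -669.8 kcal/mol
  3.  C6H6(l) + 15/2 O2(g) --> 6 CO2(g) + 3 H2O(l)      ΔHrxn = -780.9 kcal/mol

eq. 1 as written (C6H12(l) already on the reactant side): -936.8 kcal/mol
eq. 2 reversed (C6H12O6(s) must end up as a product): +669.8 kcal/mol
eq. 3 as written (C6H6(l) already on the reactant side): -780.9 kcal/mol
Summing the manipulated equations, ΔHrxn = (-936.8) + (+669.8) + (-780.9) = -1047.9 kcal/mol

ΔHrxn = -1047.9 kcal/mol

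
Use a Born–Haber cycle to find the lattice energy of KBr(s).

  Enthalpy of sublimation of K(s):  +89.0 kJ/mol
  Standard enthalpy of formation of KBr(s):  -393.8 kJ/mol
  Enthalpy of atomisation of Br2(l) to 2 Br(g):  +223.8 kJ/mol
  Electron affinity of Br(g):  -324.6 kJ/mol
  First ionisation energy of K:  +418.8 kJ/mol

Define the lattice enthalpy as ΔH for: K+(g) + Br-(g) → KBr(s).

U = -688.9 kJ/mol

ΔHf° = 1·ΔHsub + 1·(ΣIE) + 1/2·D(Br2) + 1·EA + U
-393.8 = 1·(+89.0) + 1·(+418.8) + 1/2·(+223.8) + 1·(-324.6) + U
U = -393.8 − (+295.1) = -688.9 kJ/mol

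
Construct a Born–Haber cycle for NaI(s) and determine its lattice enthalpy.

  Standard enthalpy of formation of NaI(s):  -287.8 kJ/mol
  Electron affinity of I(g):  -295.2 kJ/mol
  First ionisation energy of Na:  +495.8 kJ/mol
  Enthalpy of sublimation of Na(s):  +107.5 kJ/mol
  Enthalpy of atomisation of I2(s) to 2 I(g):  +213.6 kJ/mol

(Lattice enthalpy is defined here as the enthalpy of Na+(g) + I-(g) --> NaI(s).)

ΔHf° = 1·ΔHsub + 1·(ΣIE) + 1/2·D(I2) + 1·EA + U
-287.8 = 1·(+107.5) + 1·(+495.8) + 1/2·(+213.6) + 1·(-295.2) + U
U = -287.8 − (+414.9) = -702.7 kJ/mol

U = -702.7 kJ/mol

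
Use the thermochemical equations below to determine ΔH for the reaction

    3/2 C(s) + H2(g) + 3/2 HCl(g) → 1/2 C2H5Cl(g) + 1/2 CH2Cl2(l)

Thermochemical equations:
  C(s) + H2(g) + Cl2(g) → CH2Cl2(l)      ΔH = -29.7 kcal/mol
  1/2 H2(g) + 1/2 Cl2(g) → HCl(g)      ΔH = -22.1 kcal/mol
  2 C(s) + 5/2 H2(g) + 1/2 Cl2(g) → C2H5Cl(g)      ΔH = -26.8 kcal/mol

ΔH = 4.9 kcal/mol

equation 1 × 1/2: (1/2)·(-29.7) = -14.85 kcal/mol
equation 2 reversed and × 3/2: (-3/2)·(-22.1) = +33.15 kcal/mol
equation 3 × 1/2: (1/2)·(-26.8) = -13.4 kcal/mol
Since enthalpy is a state function, ΔH = (-14.85) + (+33.15) + (-13.4) = 4.9 kcal/mol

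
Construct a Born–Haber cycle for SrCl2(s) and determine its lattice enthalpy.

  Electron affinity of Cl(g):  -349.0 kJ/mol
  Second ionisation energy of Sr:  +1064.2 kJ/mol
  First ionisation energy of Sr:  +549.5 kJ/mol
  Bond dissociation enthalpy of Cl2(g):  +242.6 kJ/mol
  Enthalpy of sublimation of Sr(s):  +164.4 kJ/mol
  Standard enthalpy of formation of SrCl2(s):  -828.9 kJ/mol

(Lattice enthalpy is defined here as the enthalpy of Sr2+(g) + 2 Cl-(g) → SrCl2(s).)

U = -2151.6 kJ/mol

ΔHf° = 1·ΔHsub + 1·(ΣIE) + 1·D(Cl2) + 2·EA + U
-828.9 = 1·(+164.4) + 1·(+1613.7) + 1·(+242.6) + 2·(-349.0) + U
U = -828.9 − (+1322.7) = -2151.6 kJ/mol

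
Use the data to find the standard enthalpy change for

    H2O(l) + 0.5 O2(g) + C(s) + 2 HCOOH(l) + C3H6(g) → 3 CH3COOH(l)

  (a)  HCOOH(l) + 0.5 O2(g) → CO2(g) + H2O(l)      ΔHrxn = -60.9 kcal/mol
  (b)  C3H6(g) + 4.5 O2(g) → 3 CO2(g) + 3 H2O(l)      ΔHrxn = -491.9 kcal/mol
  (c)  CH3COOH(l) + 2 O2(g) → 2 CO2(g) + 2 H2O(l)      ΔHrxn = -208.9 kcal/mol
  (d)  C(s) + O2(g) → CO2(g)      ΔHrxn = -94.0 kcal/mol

ΔHrxn = -81.0 kcal/mol

(a) × 2 (×2 to match 2 HCOOH(l) in the target): (2)·(-60.9) = -121.8 kcal/mol
(b) as written (C3H6(g) already on the reactant side): -491.9 kcal/mol
(c) reversed and × 3 (CH3COOH(l) must end up as a product; ×3 to match 3 CH3COOH(l) in the target): (-3)·(-208.9) = +626.7 kcal/mol
(d) as written (C(s) already on the reactant side): -94.0 kcal/mol
ΔHrxn = (-121.8) + (-491.9) + (+626.7) + (-94.0) = -81.0 kcal/mol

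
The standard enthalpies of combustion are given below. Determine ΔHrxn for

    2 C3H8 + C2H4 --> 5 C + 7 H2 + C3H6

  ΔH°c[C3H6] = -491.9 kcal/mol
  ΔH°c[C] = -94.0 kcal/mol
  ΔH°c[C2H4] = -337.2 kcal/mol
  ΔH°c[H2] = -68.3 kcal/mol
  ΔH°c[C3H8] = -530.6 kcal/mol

ΔHrxn = 41.6 kcal/mol

With combustion enthalpies, reactants minus products:
= [2·(-530.6) + 1·(-337.2)] − [5·(-94.0) + 7·(-68.3) + 1·(-491.9)]
= 41.6 kcal/mol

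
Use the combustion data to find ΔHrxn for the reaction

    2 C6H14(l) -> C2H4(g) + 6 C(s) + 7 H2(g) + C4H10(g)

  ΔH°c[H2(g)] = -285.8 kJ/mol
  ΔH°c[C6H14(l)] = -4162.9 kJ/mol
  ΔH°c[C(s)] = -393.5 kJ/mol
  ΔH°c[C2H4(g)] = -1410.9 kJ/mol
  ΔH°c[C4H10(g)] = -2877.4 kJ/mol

With combustion enthalpies, reactants minus products:
= [2·(-4162.9)] − [1·(-1410.9) + 6·(-393.5) + 7·(-285.8) + 1·(-2877.4)]
= 324.1 kJ/mol

ΔHrxn = 324.1 kJ/mol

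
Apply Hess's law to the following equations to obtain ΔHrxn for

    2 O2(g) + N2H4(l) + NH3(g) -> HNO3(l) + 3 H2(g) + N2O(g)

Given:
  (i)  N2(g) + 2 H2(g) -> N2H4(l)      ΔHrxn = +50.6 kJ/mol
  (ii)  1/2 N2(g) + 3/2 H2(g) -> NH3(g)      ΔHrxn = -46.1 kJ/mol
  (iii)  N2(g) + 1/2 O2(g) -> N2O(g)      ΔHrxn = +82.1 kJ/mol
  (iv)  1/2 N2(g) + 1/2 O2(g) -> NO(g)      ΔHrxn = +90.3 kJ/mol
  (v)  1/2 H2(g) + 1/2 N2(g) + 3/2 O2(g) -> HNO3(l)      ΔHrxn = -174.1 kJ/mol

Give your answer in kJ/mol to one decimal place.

(i) reversed (reverse to put N2H4(l) on the reactant side): -50.6 kJ/mol
(ii) reversed (NH3(g) must end up as a reactant): +46.1 kJ/mol
(iii) as written (N2O(g) already on the product side): +82.1 kJ/mol
(iv): not needed (NO(g) appears nowhere else).
(v) as written (HNO3(l) already on the product side): -174.1 kJ/mol
Since enthalpy is a state function, ΔHrxn = (-50.6) + (+46.1) + (+82.1) + (-174.1) = -96.5 kJ/mol

ΔHrxn = -96.5 kJ/mol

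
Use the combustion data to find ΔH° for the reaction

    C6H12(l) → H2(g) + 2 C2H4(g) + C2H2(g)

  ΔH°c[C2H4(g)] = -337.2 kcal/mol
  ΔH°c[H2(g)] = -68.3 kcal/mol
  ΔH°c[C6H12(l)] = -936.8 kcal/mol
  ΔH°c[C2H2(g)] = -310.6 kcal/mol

ΔH° = 116.5 kcal/mol

Using ΔH = Σ nΔHc°(reactants) − Σ nΔHc°(products):
= [1·(-936.8)] − [1·(-68.3) + 2·(-337.2) + 1·(-310.6)]
= 116.5 kcal/mol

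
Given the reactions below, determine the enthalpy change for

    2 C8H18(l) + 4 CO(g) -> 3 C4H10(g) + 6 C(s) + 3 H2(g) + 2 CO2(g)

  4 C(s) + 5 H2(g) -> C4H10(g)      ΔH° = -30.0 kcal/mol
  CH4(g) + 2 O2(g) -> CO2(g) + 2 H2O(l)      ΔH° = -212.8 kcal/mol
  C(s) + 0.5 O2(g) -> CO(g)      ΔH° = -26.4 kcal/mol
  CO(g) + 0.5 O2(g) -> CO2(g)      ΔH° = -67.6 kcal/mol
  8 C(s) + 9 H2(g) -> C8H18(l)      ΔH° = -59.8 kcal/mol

equation 1 × 3: (3)·(-30.0) = -90.0 kcal/mol
equation 2: not needed.
equation 3 reversed and × 2: (-2)·(-26.4) = +52.8 kcal/mol
equation 4 × 2: (2)·(-67.6) = -135.2 kcal/mol
equation 5 reversed and × 2: (-2)·(-59.8) = +119.6 kcal/mol
ΔH° = (-90.0) + (+52.8) + (-135.2) + (+119.6) = -52.8 kcal/mol

ΔH° = -52.8 kcal/mol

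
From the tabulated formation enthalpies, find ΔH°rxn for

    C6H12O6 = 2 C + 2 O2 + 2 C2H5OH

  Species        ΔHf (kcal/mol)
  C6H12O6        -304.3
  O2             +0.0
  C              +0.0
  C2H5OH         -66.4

ΔH°rxn = 171.5 kcal/mol

Products: 2·(+0.0) + 2·(+0.0) + 2·(-66.4) = -132.8
Reactants: 1·(-304.3) = -304.3
ΔH°rxn = (-132.8) − (-304.3) = 171.5 kcal/mol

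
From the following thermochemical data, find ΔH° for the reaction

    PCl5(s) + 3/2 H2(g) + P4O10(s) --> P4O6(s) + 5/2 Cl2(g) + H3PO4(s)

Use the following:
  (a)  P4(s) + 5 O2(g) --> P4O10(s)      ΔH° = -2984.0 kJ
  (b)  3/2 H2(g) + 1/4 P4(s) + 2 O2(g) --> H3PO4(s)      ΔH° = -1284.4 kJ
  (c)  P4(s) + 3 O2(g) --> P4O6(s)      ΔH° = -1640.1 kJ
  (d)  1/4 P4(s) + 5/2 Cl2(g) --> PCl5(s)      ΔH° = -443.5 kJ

(a) reversed: +2984.0 kJ
(b) as written: -1284.4 kJ
(c) as written: -1640.1 kJ
(d) reversed: +443.5 kJ
Summing the manipulated equations, ΔH° = (-1)·(-2984.0) + (1)·(-1284.4) + (1)·(-1640.1) + (-1)·(-443.5) = 503.0 kJ

ΔH° = 503.0 kJ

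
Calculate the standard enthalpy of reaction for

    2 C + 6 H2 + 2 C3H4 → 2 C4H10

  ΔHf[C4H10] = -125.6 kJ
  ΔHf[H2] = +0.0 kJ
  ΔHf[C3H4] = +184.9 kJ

Products: 2·(-125.6) = -251.2
Reactants: 2·(+0.0) + 6·(+0.0) + 2·(+184.9) = +369.8
ΔHrxn = (-251.2) − (+369.8) = -621.0 kJ

ΔHrxn = -621.0 kJ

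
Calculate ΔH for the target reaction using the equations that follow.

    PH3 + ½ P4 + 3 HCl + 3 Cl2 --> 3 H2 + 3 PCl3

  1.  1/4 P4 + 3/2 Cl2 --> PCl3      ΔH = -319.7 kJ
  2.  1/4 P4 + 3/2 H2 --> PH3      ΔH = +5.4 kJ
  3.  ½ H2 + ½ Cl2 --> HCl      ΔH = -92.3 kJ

ΔH = -687.6 kJ

eq. 1 × 3: (3)·(-319.7) = -959.1 kJ
eq. 2 reversed: -5.4 kJ
eq. 3 reversed and × 3: (-3)·(-92.3) = +276.9 kJ
ΔH = (-959.1) + (-5.4) + (+276.9) = -687.6 kJ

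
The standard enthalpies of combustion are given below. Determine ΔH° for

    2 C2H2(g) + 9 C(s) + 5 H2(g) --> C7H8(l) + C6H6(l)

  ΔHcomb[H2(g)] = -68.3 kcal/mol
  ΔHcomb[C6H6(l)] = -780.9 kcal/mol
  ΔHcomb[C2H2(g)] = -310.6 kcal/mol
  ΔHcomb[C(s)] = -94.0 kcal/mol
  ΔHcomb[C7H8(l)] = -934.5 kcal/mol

With combustion enthalpies, reactants minus products:
= [2·(-310.6) + 9·(-94.0) + 5·(-68.3)] − [1·(-934.5) + 1·(-780.9)]
= -93.3 kcal/mol

ΔH° = -93.3 kcal/mol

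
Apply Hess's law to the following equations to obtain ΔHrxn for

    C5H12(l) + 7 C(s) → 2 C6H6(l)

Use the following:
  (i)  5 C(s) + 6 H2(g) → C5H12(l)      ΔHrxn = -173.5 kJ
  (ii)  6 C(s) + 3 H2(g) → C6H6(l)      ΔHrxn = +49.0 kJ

ΔHrxn = 271.5 kJ

(i) reversed: +173.5 kJ
(ii) × 2: (2)·(+49.0) = +98.0 kJ
ΔHrxn = (+173.5) + (+98.0) = 271.5 kJ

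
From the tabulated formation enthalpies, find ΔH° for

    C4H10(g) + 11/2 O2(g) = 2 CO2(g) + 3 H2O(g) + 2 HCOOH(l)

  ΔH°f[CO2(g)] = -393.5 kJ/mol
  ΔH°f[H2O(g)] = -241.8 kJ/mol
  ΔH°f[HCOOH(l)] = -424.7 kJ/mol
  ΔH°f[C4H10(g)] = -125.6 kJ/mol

Products: 2·(-393.5) + 3·(-241.8) + 2·(-424.7) = -2361.8
Reactants: 1·(-125.6) + 11/2·(+0.0) = -125.6
ΔH° = (-2361.8) − (-125.6) = -2236.2 kJ/mol

ΔH° = -2236.2 kJ/mol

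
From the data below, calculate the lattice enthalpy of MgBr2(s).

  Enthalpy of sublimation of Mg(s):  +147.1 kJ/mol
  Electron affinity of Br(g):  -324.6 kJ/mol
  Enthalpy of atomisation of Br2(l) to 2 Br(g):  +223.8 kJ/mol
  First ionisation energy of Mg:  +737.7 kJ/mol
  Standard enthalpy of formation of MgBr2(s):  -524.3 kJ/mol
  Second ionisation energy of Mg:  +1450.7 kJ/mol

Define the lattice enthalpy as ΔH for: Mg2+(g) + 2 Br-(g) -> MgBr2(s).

U = -2434.4 kJ/mol

ΔHf° = 1·ΔHsub + 1·(ΣIE) + 1·D(Br2) + 2·EA + U
-524.3 = 1·(+147.1) + 1·(+2188.4) + 1·(+223.8) + 2·(-324.6) + U
U = -524.3 − (+1910.1) = -2434.4 kJ/mol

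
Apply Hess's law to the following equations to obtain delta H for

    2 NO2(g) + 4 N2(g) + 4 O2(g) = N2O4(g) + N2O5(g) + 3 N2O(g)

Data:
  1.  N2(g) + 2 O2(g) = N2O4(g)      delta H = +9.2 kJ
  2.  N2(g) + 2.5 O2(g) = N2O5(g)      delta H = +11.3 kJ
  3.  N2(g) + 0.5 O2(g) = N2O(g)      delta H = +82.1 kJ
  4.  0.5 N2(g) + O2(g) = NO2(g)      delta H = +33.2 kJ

delta H = 200.4 kJ

eq. 1 as written (N2O4(g) already on the product side): +9.2 kJ
eq. 2 as written (N2O5(g) already on the product side): +11.3 kJ
eq. 3 × 3 (scale by 3 for the 3 N2O(g)): (3)·(+82.1) = +246.3 kJ
eq. 4 reversed and × 2 (NO2(g) must end up as a reactant; ×2 to match 2 NO2(g) in the target): (-2)·(+33.2) = -66.4 kJ
Summing the manipulated equations, delta H = (1)·(+9.2) + (1)·(+11.3) + (3)·(+82.1) + (-2)·(+33.2) = 200.4 kJ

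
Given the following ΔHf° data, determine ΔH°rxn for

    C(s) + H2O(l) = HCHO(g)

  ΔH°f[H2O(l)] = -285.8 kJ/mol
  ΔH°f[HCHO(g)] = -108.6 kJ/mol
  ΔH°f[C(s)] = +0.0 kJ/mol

Products: 1·(-108.6) = -108.6
Reactants: 1·(+0.0) + 1·(-285.8) = -285.8
ΔH°rxn = (-108.6) − (-285.8) = 177.2 kJ/mol

ΔH°rxn = 177.2 kJ/mol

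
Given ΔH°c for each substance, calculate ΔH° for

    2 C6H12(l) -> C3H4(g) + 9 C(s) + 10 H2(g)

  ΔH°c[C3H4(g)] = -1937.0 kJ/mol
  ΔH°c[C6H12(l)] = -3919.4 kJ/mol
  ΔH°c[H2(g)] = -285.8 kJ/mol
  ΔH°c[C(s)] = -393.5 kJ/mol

With combustion enthalpies, reactants minus products:
= [2·(-3919.4)] − [1·(-1937.0) + 9·(-393.5) + 10·(-285.8)]
= 497.7 kJ/mol

ΔH° = 497.7 kJ/mol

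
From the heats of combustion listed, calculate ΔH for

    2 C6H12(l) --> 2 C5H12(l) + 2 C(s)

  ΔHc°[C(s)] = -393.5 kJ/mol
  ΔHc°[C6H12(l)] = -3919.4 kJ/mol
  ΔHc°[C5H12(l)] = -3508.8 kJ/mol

ΔH = -34.2 kJ/mol

With combustion enthalpies, reactants minus products:
= [2·(-3919.4)] − [2·(-3508.8) + 2·(-393.5)]
= -34.2 kJ/mol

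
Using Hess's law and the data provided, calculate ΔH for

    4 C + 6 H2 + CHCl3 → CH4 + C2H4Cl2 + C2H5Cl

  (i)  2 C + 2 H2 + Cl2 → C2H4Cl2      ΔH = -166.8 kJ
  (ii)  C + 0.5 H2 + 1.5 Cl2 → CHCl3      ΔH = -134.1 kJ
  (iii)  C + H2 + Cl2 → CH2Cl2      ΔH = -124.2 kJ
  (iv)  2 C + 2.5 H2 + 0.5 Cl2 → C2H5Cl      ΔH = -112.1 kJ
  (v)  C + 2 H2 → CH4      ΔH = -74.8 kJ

ΔH = -219.6 kJ

(i) as written: -166.8 kJ
(ii) reversed: +134.1 kJ
(iii): not needed.
(iv) as written: -112.1 kJ
(v) as written: -74.8 kJ
Since enthalpy is a state function, ΔH = (-166.8) + (+134.1) + (-112.1) + (-74.8) = -219.6 kJ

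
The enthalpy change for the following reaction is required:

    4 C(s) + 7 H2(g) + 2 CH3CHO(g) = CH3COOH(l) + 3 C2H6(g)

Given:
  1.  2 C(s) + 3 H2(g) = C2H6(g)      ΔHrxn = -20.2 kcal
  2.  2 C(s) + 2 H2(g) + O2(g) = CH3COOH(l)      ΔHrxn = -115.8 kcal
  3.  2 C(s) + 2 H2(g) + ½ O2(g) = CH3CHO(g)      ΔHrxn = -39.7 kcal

eq. 1 × 3: (3)·(-20.2) = -60.6 kcal
eq. 2 as written: -115.8 kcal
eq. 3 reversed and × 2: (-2)·(-39.7) = +79.4 kcal
ΔHrxn = (3)·(-20.2) + (1)·(-115.8) + (-2)·(-39.7) = -97.0 kcal

ΔHrxn = -97.0 kcal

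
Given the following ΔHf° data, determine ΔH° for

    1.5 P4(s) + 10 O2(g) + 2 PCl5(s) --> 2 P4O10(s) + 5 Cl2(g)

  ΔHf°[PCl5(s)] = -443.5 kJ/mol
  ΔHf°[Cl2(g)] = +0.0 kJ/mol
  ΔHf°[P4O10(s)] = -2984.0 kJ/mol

ΔH° = -5081.0 kJ/mol

ΔH°rxn = Σ nΔHf°(products) − Σ nΔHf°(reactants).
Products: 2·(-2984.0) + 5·(+0.0) = -5968.0
Reactants: 3/2·(+0.0) + 10·(+0.0) + 2·(-443.5) = -887.0
ΔH° = (-5968.0) − (-887.0) = -5081.0 kJ/mol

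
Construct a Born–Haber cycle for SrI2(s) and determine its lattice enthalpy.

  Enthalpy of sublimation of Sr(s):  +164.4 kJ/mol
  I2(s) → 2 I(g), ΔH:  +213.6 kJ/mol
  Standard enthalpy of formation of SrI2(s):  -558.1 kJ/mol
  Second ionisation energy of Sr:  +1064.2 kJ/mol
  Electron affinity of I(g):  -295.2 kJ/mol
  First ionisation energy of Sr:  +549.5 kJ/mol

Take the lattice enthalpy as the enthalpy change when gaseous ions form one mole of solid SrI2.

ΔHf° = 1·ΔHsub + 1·(ΣIE) + 1·D(I2) + 2·EA + U
-558.1 = 1·(+164.4) + 1·(+1613.7) + 1·(+213.6) + 2·(-295.2) + U
U = -558.1 − (+1401.3) = -1959.4 kJ/mol

U = -1959.4 kJ/mol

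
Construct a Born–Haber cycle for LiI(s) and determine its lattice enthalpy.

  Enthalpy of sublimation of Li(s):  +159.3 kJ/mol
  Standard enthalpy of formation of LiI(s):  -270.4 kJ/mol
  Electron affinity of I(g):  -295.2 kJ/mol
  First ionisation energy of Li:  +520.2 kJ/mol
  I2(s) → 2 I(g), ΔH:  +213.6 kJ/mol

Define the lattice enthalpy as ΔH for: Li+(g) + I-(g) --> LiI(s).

U = -761.5 kJ/mol

ΔHf° = 1·ΔHsub + 1·(ΣIE) + 1/2·D(I2) + 1·EA + U
-270.4 = 1·(+159.3) + 1·(+520.2) + 1/2·(+213.6) + 1·(-295.2) + U
U = -270.4 − (+491.1) = -761.5 kJ/mol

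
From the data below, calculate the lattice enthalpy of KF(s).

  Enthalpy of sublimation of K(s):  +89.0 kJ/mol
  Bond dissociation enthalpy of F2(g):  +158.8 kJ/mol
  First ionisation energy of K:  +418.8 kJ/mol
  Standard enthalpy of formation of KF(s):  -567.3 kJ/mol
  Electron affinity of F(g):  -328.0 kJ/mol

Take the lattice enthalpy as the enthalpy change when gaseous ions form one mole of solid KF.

U = -826.5 kJ/mol

ΔHf° = 1·ΔHsub + 1·(ΣIE) + 1/2·D(F2) + 1·EA + U
-567.3 = 1·(+89.0) + 1·(+418.8) + 1/2·(+158.8) + 1·(-328.0) + U
U = -567.3 − (+259.2) = -826.5 kJ/mol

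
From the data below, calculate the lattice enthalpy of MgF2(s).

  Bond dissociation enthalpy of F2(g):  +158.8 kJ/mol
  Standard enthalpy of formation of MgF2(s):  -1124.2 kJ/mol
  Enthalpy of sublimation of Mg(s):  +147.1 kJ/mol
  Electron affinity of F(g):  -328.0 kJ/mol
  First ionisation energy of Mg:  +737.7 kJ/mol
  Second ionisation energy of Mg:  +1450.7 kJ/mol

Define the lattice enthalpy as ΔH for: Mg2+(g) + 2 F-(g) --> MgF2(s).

U = -2962.5 kJ/mol

ΔHf° = 1·ΔHsub + 1·(ΣIE) + 1·D(F2) + 2·EA + U
-1124.2 = 1·(+147.1) + 1·(+2188.4) + 1·(+158.8) + 2·(-328.0) + U
U = -1124.2 − (+1838.3) = -2962.5 kJ/mol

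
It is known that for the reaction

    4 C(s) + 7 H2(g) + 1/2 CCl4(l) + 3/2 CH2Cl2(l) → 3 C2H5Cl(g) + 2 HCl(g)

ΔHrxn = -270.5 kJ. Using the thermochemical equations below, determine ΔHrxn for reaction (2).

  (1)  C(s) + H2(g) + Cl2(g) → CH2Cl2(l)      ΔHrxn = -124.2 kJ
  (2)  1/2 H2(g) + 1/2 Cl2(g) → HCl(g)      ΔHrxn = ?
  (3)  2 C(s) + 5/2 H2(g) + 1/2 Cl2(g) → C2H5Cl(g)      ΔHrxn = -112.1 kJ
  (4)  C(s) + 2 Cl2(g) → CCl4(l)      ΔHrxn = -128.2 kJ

ΔHrxn = -92.3 kJ

(1) reversed and × 3/2: (-3/2)·(-124.2) = +186.3 kJ
(2) × 2: contributes 2·x
(3) × 3: (3)·(-112.1) = -336.3 kJ
(4) reversed and × 1/2: (-1/2)·(-128.2) = +64.1 kJ
-270.5 = (+186.3) + (-336.3) + (+64.1) + 2·x
x = (-270.5 − (-85.9)) / (2) = -92.3 kJ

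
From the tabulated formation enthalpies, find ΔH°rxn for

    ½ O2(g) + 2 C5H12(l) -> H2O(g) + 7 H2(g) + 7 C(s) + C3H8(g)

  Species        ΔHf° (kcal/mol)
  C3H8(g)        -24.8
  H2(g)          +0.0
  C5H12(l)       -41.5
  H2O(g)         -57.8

ΔH°rxn = 0.4 kcal/mol

Products: 1·(-57.8) + 7·(+0.0) + 7·(+0.0) + 1·(-24.8) = -82.6
Reactants: 1/2·(+0.0) + 2·(-41.5) = -83.0
ΔH°rxn = (-82.6) − (-83.0) = 0.4 kcal/mol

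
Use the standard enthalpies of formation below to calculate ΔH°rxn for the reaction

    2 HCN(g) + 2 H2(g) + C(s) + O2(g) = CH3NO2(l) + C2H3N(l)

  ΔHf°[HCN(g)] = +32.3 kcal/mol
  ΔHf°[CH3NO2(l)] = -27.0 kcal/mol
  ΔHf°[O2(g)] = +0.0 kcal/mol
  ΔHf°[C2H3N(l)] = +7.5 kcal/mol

ΔH°rxn = -84.1 kcal/mol

Products: 1·(-27.0) + 1·(+7.5) = -19.5
Reactants: 2·(+32.3) + 2·(+0.0) + 1·(+0.0) + 1·(+0.0) = +64.6
ΔH°rxn = (-19.5) − (+64.6) = -84.1 kcal/mol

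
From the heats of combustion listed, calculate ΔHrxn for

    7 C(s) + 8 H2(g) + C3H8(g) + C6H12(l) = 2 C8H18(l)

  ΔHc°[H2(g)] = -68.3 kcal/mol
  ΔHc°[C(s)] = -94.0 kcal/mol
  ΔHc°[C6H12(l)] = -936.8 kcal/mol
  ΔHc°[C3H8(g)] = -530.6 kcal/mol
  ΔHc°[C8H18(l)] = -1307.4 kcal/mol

ΔHrxn = -57.0 kcal/mol

Using ΔH = Σ nΔHc°(reactants) − Σ nΔHc°(products):
= [7·(-94.0) + 8·(-68.3) + 1·(-530.6) + 1·(-936.8)] − [2·(-1307.4)]
= -57.0 kcal/mol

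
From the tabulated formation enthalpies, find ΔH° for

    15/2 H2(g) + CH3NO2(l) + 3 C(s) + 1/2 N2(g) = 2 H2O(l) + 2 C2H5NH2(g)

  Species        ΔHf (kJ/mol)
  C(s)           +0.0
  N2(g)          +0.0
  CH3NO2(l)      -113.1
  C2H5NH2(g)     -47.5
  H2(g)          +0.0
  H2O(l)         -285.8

Products: 2·(-285.8) + 2·(-47.5) = -666.6
Reactants: 15/2·(+0.0) + 1·(-113.1) + 3·(+0.0) + 1/2·(+0.0) = -113.1
ΔH° = (-666.6) − (-113.1) = -553.5 kJ/mol

ΔH° = -553.5 kJ/mol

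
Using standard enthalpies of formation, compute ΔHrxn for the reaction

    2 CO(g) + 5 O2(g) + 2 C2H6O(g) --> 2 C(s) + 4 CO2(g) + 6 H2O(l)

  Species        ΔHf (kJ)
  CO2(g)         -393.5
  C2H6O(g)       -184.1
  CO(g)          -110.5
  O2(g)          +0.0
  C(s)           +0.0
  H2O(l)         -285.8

ΔHrxn = -2699.6 kJ

ΔH°rxn = Σ nΔHf°(products) − Σ nΔHf°(reactants).
Products: 2·(+0.0) + 4·(-393.5) + 6·(-285.8) = -3288.8
Reactants: 2·(-110.5) + 5·(+0.0) + 2·(-184.1) = -589.2
ΔHrxn = (-3288.8) − (-589.2) = -2699.6 kJ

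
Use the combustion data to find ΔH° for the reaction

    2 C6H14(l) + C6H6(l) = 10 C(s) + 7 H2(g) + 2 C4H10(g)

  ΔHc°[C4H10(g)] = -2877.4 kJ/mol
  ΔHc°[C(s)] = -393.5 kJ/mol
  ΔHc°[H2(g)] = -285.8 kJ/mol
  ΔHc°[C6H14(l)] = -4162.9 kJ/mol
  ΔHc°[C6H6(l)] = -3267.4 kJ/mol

ΔH° = 97.2 kJ/mol

With combustion enthalpies, reactants minus products:
= [2·(-4162.9) + 1·(-3267.4)] − [10·(-393.5) + 7·(-285.8) + 2·(-2877.4)]
= 97.2 kJ/mol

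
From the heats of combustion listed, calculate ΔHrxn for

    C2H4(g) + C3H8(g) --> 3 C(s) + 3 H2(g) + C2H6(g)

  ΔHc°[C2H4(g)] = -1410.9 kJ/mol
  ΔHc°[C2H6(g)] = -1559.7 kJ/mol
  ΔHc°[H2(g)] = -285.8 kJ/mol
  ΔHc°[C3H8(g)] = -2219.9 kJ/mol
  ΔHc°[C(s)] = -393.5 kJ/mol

Using ΔH = Σ nΔHc°(reactants) − Σ nΔHc°(products):
= [1·(-1410.9) + 1·(-2219.9)] − [3·(-393.5) + 3·(-285.8) + 1·(-1559.7)]
= -33.2 kJ/mol

ΔHrxn = -33.2 kJ/mol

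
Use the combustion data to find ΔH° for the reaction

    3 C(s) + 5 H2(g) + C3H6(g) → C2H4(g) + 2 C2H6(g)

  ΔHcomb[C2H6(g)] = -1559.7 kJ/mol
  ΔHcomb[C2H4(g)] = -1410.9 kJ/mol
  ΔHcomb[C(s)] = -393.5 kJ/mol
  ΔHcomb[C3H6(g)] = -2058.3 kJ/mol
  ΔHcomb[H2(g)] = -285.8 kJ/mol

With combustion enthalpies, reactants minus products:
= [3·(-393.5) + 5·(-285.8) + 1·(-2058.3)] − [1·(-1410.9) + 2·(-1559.7)]
= -137.5 kJ/mol

ΔH° = -137.5 kJ/mol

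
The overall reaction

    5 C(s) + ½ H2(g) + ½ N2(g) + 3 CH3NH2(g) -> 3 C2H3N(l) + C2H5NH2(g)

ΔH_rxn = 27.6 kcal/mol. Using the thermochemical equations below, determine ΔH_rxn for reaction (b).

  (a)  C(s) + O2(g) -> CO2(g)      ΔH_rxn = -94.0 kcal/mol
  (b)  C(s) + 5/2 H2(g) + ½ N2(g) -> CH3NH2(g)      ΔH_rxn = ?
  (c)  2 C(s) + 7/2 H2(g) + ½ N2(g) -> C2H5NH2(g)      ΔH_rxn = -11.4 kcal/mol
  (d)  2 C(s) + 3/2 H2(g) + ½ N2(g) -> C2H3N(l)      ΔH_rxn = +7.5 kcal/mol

ΔH_rxn = -5.5 kcal/mol

(a): not needed (CO2(g) appears nowhere else).
(b) reversed and × 3 (reverse to put CH3NH2(g) on the reactant side; scale by 3 for the 3 CH3NH2(g)): contributes −3·x
(c) as written (C2H5NH2(g) already on the product side): -11.4 kcal/mol
(d) × 3 (×3 to match 3 C2H3N(l) in the target): (3)·(+7.5) = +22.5 kcal/mol
+27.6 = (-11.4) + (+22.5) − 3·x
x = (+27.6 − (+11.1)) / (-3) = -5.5 kcal/mol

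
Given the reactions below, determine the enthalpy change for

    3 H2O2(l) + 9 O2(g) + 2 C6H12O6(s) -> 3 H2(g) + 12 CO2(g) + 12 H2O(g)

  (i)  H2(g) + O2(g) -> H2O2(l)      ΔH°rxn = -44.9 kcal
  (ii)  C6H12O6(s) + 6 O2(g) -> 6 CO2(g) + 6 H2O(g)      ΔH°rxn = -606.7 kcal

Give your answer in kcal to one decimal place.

(i) reversed and × 3 (reverse to put H2O2(l) on the reactant side; ×3 to match 3 H2O2(l) in the target): (-3)·(-44.9) = +134.7 kcal
(ii) × 2 (scale by 2 for the 2 C6H12O6(s)): (2)·(-606.7) = -1213.4 kcal
Combining the equations, ΔH°rxn = (+134.7) + (-1213.4) = -1078.7 kcal

ΔH°rxn = -1078.7 kcal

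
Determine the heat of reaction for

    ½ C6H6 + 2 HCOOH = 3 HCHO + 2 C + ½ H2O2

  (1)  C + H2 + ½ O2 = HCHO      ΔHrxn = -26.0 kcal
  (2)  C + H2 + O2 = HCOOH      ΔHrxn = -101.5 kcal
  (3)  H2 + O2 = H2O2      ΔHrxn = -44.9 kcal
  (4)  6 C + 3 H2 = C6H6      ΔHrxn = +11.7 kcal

ΔHrxn = 96.7 kcal

(1) × 3 (scale by 3 for the 3 HCHO): (3)·(-26.0) = -78.0 kcal
(2) reversed and × 2 (reverse to put HCOOH on the reactant side; scale by 2 for the 2 HCOOH): (-2)·(-101.5) = +203.0 kcal
(3) × 1/2 (scale by 1/2 for the 1/2 H2O2): (1/2)·(-44.9) = -22.45 kcal
(4) reversed and × 1/2 (C6H6 must end up as a reactant; ×1/2 to match 1/2 C6H6 in the target): (-1/2)·(+11.7) = -5.85 kcal
Summing the manipulated equations, ΔHrxn = (-78.0) + (+203.0) + (-22.45) + (-5.85) = 96.7 kcal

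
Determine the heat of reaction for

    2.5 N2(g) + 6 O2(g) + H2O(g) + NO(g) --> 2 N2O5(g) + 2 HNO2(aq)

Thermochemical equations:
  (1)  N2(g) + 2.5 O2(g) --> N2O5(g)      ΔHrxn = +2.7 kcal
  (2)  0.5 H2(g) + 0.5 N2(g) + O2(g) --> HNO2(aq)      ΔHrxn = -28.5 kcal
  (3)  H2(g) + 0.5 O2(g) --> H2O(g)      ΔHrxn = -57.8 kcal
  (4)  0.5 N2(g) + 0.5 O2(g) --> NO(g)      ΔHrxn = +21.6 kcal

ΔHrxn = -15.4 kcal

(1) × 2: (2)·(+2.7) = +5.4 kcal
(2) × 2: (2)·(-28.5) = -57.0 kcal
(3) reversed: +57.8 kcal
(4) reversed: -21.6 kcal
Combining the equations, ΔHrxn = (+5.4) + (-57.0) + (+57.8) + (-21.6) = -15.4 kcal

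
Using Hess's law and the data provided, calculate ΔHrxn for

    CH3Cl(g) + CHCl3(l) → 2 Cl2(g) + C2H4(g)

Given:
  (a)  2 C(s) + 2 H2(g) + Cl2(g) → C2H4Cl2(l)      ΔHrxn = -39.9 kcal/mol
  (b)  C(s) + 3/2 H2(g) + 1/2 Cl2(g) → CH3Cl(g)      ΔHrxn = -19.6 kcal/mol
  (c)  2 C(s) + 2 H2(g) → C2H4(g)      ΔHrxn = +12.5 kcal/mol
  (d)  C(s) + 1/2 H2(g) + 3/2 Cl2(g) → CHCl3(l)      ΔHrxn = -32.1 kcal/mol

(a): not needed (C2H4Cl2(l) appears nowhere else).
(b) reversed (reverse to put CH3Cl(g) on the reactant side): +19.6 kcal/mol
(c) as written (C2H4(g) already on the product side): +12.5 kcal/mol
(d) reversed (reverse to put CHCl3(l) on the reactant side): +32.1 kcal/mol
Since enthalpy is a state function, ΔHrxn = (-1)·(-19.6) + (1)·(+12.5) + (-1)·(-32.1) = 64.2 kcal/mol

ΔHrxn = 64.2 kcal/mol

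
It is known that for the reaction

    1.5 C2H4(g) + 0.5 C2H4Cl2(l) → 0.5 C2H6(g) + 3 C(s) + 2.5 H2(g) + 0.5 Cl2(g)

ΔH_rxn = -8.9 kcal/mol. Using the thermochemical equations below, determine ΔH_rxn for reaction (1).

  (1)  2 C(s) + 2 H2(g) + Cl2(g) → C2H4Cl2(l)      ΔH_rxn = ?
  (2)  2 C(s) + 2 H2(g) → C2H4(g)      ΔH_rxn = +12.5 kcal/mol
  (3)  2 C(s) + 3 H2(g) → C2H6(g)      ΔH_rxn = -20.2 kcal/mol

ΔH_rxn = -39.9 kcal/mol

(1) reversed and × 1/2 (C2H4Cl2(l) must end up as a reactant; scale by 1/2 for the 1/2 C2H4Cl2(l)): contributes −1/2·x
(2) reversed and × 3/2 (reverse to put C2H4(g) on the reactant side; ×3/2 to match 3/2 C2H4(g) in the target): (-3/2)·(+12.5) = -18.75 kcal/mol
(3) × 1/2 (scale by 1/2 for the 1/2 C2H6(g)): (1/2)·(-20.2) = -10.1 kcal/mol
-8.9 = (-18.75) + (-10.1) − 1/2·x
x = (-8.9 − (-28.85)) / (-1/2) = -39.9 kcal/mol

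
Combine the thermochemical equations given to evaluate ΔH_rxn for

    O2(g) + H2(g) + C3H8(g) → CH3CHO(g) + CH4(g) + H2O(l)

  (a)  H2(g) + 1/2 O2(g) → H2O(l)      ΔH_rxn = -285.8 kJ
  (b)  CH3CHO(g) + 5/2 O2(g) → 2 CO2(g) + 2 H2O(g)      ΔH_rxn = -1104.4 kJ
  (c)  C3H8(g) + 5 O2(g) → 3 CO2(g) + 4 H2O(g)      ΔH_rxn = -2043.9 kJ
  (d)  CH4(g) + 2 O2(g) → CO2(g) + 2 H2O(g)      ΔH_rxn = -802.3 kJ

ΔH_rxn = -423.0 kJ

(a) as written (H2O(l) already on the product side): -285.8 kJ
(b) reversed (CH3CHO(g) must end up as a product): +1104.4 kJ
(c) as written (C3H8(g) already on the reactant side): -2043.9 kJ
(d) reversed (reverse to put CH4(g) on the product side): +802.3 kJ
By Hess's law, ΔH_rxn = (-285.8) + (+1104.4) + (-2043.9) + (+802.3) = -423.0 kJ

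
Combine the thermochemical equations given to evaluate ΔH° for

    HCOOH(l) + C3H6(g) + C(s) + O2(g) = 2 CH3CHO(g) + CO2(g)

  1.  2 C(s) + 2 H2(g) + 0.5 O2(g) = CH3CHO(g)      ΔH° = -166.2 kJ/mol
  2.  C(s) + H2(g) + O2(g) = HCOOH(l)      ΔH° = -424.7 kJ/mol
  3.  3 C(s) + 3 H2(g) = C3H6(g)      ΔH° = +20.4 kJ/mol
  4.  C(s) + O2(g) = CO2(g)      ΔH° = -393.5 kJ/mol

ΔH° = -321.6 kJ/mol

eq. 1 × 2: (2)·(-166.2) = -332.4 kJ/mol
eq. 2 reversed: +424.7 kJ/mol
eq. 3 reversed: -20.4 kJ/mol
eq. 4 as written: -393.5 kJ/mol
ΔH° = (2)·(-166.2) + (-1)·(-424.7) + (-1)·(+20.4) + (1)·(-393.5) = -321.6 kJ/mol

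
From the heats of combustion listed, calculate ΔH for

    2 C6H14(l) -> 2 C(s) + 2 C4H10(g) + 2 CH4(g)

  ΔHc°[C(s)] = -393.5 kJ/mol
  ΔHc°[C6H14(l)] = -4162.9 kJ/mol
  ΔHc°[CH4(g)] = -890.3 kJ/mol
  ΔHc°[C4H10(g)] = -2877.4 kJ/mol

With combustion enthalpies, reactants minus products:
= [2·(-4162.9)] − [2·(-393.5) + 2·(-2877.4) + 2·(-890.3)]
= -3.4 kJ/mol

ΔH = -3.4 kJ/mol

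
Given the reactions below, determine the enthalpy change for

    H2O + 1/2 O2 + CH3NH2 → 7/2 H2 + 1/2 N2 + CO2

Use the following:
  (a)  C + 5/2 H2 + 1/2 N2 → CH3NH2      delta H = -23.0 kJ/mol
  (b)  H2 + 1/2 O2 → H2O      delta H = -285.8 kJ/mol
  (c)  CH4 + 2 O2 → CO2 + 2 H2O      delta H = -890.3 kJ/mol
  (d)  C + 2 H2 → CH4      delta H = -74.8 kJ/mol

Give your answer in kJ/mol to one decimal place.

delta H = -84.7 kJ/mol

(a) reversed (CH3NH2 must end up as a reactant): +23.0 kJ/mol
(b) reversed and × 3: (-3)·(-285.8) = +857.4 kJ/mol
(c) as written (CO2 already on the product side): -890.3 kJ/mol
(d) as written: -74.8 kJ/mol
delta H = (-1)·(-23.0) + (-3)·(-285.8) + (1)·(-890.3) + (1)·(-74.8) = -84.7 kJ/mol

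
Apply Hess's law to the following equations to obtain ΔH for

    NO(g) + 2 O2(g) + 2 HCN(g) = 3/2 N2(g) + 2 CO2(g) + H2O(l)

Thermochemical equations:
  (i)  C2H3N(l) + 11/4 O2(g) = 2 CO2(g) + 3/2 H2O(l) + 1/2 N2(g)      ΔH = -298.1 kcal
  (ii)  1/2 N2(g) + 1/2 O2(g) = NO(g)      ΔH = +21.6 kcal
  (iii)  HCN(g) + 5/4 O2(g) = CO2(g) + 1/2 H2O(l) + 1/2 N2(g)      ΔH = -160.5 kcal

ΔH = -342.6 kcal

(i): not needed (C2H3N(l) appears nowhere else).
(ii) reversed (reverse to put NO(g) on the reactant side): -21.6 kcal
(iii) × 2 (×2 to match 2 HCN(g) in the target): (2)·(-160.5) = -321.0 kcal
ΔH = (-1)·(+21.6) + (2)·(-160.5) = -342.6 kcal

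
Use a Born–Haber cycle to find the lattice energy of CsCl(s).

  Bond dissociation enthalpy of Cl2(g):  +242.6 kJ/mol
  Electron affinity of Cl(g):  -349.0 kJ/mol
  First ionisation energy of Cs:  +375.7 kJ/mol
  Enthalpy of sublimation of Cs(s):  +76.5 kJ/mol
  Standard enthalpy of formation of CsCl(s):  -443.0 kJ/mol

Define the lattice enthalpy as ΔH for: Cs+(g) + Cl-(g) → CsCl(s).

U = -667.5 kJ/mol

ΔHf° = 1·ΔHsub + 1·(ΣIE) + 1/2·D(Cl2) + 1·EA + U
-443.0 = 1·(+76.5) + 1·(+375.7) + 1/2·(+242.6) + 1·(-349.0) + U
U = -443.0 − (+224.5) = -667.5 kJ/mol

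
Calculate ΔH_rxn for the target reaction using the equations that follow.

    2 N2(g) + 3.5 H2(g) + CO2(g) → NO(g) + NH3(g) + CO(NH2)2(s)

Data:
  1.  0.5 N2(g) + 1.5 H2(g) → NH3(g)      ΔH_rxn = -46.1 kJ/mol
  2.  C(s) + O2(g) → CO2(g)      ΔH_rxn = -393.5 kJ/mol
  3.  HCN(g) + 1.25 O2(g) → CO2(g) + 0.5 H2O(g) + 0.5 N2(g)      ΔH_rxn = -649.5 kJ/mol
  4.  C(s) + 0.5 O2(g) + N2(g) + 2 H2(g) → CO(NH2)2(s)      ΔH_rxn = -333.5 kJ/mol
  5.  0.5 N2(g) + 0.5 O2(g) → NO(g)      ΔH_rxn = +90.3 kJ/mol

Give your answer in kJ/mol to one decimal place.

ΔH_rxn = 104.2 kJ/mol

eq. 1 as written (NH3(g) already on the product side): -46.1 kJ/mol
eq. 2 reversed: +393.5 kJ/mol
eq. 3: not needed (H2O(g) appears nowhere else).
eq. 4 as written (CO(NH2)2(s) already on the product side): -333.5 kJ/mol
eq. 5 as written (NO(g) already on the product side): +90.3 kJ/mol
Summing the manipulated equations, ΔH_rxn = (1)·(-46.1) + (-1)·(-393.5) + (1)·(-333.5) + (1)·(+90.3) = 104.2 kJ/mol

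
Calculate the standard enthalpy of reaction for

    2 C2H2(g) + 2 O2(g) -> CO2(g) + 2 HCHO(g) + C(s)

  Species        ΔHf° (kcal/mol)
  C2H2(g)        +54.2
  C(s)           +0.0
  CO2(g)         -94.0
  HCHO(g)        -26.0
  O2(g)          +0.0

Products: 1·(-94.0) + 2·(-26.0) + 1·(+0.0) = -146.0
Reactants: 2·(+54.2) + 2·(+0.0) = +108.4
ΔHrxn = (-146.0) − (+108.4) = -254.4 kcal/mol

ΔHrxn = -254.4 kcal/mol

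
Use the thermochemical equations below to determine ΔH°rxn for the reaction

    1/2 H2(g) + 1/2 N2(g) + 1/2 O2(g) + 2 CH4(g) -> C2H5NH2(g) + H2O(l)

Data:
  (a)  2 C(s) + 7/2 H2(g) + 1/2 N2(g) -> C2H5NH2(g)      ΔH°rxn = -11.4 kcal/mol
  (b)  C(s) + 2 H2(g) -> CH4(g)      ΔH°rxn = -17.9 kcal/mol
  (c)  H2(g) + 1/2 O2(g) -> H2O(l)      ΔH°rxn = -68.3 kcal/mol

(a) as written: -11.4 kcal/mol
(b) reversed and × 2: (-2)·(-17.9) = +35.8 kcal/mol
(c) as written: -68.3 kcal/mol
ΔH°rxn = (1)·(-11.4) + (-2)·(-17.9) + (1)·(-68.3) = -43.9 kcal/mol

ΔH°rxn = -43.9 kcal/mol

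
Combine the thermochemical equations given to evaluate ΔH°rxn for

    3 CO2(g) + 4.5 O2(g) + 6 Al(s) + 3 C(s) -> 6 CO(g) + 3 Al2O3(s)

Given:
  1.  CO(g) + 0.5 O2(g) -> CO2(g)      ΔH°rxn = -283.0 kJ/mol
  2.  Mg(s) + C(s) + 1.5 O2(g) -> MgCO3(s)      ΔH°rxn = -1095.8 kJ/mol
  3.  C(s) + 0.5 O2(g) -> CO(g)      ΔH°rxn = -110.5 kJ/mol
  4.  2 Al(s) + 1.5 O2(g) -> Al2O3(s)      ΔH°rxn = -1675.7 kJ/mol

eq. 1 reversed and × 3: (-3)·(-283.0) = +849.0 kJ/mol
eq. 2: not needed.
eq. 3 × 3: (3)·(-110.5) = -331.5 kJ/mol
eq. 4 × 3: (3)·(-1675.7) = -5027.1 kJ/mol
ΔH°rxn = (+849.0) + (-331.5) + (-5027.1) = -4509.6 kJ/mol

ΔH°rxn = -4509.6 kJ/mol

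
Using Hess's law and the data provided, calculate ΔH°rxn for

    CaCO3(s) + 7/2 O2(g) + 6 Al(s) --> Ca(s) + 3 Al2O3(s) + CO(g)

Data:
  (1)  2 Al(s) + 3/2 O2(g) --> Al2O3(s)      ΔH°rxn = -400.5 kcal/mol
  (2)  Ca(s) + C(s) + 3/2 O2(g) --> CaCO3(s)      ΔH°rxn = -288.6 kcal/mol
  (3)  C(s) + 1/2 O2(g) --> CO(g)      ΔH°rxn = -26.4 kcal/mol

(1) × 3 (×3 to match 3 Al2O3(s) in the target): (3)·(-400.5) = -1201.5 kcal/mol
(2) reversed (CaCO3(s) must end up as a reactant): +288.6 kcal/mol
(3) as written (CO(g) already on the product side): -26.4 kcal/mol
Combining the equations, ΔH°rxn = (-1201.5) + (+288.6) + (-26.4) = -939.3 kcal/mol

ΔH°rxn = -939.3 kcal/mol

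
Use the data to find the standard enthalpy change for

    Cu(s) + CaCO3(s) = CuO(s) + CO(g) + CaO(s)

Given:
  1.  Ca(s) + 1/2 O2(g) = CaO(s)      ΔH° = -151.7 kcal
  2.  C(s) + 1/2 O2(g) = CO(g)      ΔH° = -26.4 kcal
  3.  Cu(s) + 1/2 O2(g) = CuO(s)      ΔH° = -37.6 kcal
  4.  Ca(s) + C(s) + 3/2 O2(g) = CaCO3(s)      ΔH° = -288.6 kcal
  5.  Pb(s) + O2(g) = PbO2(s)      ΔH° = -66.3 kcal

ΔH° = 72.9 kcal

eq. 1 as written (CaO(s) already on the product side): -151.7 kcal
eq. 2 as written (CO(g) already on the product side): -26.4 kcal
eq. 3 as written (CuO(s) already on the product side): -37.6 kcal
eq. 4 reversed (CaCO3(s) must end up as a reactant): +288.6 kcal
eq. 5: not needed (PbO2(s) appears nowhere else).
Summing the manipulated equations, ΔH° = (1)·(-151.7) + (1)·(-26.4) + (1)·(-37.6) + (-1)·(-288.6) = 72.9 kcal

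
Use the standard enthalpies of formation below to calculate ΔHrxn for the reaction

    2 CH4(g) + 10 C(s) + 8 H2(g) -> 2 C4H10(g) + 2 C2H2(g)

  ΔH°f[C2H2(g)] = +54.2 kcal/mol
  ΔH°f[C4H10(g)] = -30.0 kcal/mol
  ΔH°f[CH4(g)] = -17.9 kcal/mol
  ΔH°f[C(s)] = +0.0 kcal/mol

ΔHrxn = 84.2 kcal/mol

Products: 2·(-30.0) + 2·(+54.2) = +48.4
Reactants: 2·(-17.9) + 10·(+0.0) + 8·(+0.0) = -35.8
ΔHrxn = (+48.4) − (-35.8) = 84.2 kcal/mol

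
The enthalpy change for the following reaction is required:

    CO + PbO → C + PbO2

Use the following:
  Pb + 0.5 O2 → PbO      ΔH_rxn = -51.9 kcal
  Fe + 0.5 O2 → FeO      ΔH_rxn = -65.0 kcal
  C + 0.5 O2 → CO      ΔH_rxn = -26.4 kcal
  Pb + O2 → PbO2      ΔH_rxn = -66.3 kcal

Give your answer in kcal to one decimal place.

equation 1 reversed (PbO must end up as a reactant): +51.9 kcal
equation 2: not needed (Fe appears nowhere else).
equation 3 reversed (CO must end up as a reactant): +26.4 kcal
equation 4 as written (PbO2 already on the product side): -66.3 kcal
ΔH_rxn = (-1)·(-51.9) + (-1)·(-26.4) + (1)·(-66.3) = 12.0 kcal

ΔH_rxn = 12.0 kcal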